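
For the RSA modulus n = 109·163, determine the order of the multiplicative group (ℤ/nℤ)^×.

17496

φ(n) = (p − 1)(q − 1) = (109−1)(163−1) = 108·162 = 17496.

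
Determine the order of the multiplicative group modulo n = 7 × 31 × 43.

7560

φ(7) = 7 − 1 = 6.
φ(31) = 31 − 1 = 30.
φ(43) = 43 − 1 = 42.
Since φ is multiplicative, φ(9331) = 6 · 30 · 42 = 7560.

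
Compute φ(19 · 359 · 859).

φ(19) = 19 − 1 = 18.
φ(359) = 359 − 1 = 358.
φ(859) = 859 − 1 = 858.
Since φ is multiplicative, φ(5859239) = 18 · 358 · 858 = 5528952.

5528952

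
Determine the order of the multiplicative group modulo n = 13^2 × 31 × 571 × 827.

2203437600

φ(2473944863) = 2473944863 · (1 − 1/13) · (1 − 1/31) · (1 − 1/571) · (1 − 1/827)
       = 2473944863 · 169495200/190303451 = 2203437600.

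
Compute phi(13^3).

φ(2197) = 2197 · (1 − 1/13)
       = 2197 · 12/13 = 2028.

2028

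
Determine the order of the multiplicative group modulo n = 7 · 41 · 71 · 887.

14884800

φ(7) = 7 − 1 = 6.
φ(41) = 41 − 1 = 40.
φ(71) = 71 − 1 = 70.
φ(887) = 887 − 1 = 886.
φ(18074399) = 6 × 40 × 70 × 886 = 14884800.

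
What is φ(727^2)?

φ(528529) = 528529 · (1 − 1/727)
       = 528529 · 726/727 = 527802.

527802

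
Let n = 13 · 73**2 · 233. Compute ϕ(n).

14632704

φ(13) = 13 − 1 = 12.
φ(73^2) = 73^2 − 73^1 = 5329 − 73 = 5256.
φ(233) = 233 − 1 = 232.
Multiply: 12 · 5256 · 232 = 14632704.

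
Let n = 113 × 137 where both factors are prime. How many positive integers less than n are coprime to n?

15232

φ(pq) = (p−1)(q−1) = 112 · 136 = 15232.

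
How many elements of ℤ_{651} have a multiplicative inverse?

360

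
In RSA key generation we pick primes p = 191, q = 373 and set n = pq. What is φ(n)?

φ(71243) = 71243 · (1 − 1/191) · (1 − 1/373)
       = 71243 · 70680/71243 = 70680.

70680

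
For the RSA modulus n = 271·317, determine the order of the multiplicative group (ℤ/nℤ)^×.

φ(271) = 271 − 1 = 270.
φ(317) = 317 − 1 = 316.
Multiply: 270 · 316 = 85320.

85320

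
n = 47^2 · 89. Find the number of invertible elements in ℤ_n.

190256

φ(47^2) = 47^2 − 47^1 = 2209 − 47 = 2162.
φ(89) = 89 − 1 = 88.
Since φ is multiplicative, φ(196601) = 2162 · 88 = 190256.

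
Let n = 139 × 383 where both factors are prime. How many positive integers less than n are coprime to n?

52716

φ(pq) = (p−1)(q−1) = 138 · 382 = 52716.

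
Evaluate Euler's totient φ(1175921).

1034880

Factor 1175921: 1175921 = 23 · 29 · 41 · 43.
φ(1175921) = 1175921 · (1 − 1/23) · (1 − 1/29) · (1 − 1/41) · (1 − 1/43)
       = 1175921 · 1034880/1175921 = 1034880.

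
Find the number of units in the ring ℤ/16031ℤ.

14080

Prime factorization: 16031 = 17 × 23 × 41.
φ(16031) = 16031 · (1 − 1/17) · (1 − 1/23) · (1 − 1/41)
       = 16031 · 14080/16031 = 14080.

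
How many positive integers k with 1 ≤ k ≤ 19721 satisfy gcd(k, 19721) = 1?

17280

Factor 19721: 19721 = 13 · 37 · 41.
φ(13) = 13 − 1 = 12.
φ(37) = 37 − 1 = 36.
φ(41) = 41 − 1 = 40.
φ(19721) = 12 × 36 × 40 = 17280.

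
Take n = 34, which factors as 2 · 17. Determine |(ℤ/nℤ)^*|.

16

φ(2) = 2 − 1 = 1.
φ(17) = 17 − 1 = 16.
Since φ is multiplicative, φ(34) = 1 · 16 = 16.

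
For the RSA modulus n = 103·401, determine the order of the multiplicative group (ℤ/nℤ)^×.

φ(41303) = 41303 · (1 − 1/103) · (1 − 1/401)
       = 41303 · 40800/41303 = 40800.

40800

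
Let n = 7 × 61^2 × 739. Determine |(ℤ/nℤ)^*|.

16206480

φ(19248733) = 19248733 · (1 − 1/7) · (1 − 1/61) · (1 − 1/739)
       = 19248733 · 265680/315553 = 16206480.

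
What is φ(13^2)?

156

φ(169) = 169 · (1 − 1/13)
       = 169 · 12/13 = 156.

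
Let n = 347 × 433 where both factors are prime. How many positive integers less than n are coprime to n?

149472

φ(150251) = 150251 · (1 − 1/347) · (1 − 1/433)
       = 150251 · 149472/150251 = 149472.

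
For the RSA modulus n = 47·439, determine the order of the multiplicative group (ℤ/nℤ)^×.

φ(20633) = 20633 · (1 − 1/47) · (1 − 1/439)
       = 20633 · 20148/20633 = 20148.

20148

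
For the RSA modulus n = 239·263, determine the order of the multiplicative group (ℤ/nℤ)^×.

φ(62857) = 62857 · (1 − 1/239) · (1 − 1/263)
       = 62857 · 62356/62857 = 62356.

62356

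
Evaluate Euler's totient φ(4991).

Factor 4991: 4991 = 7 × 23 × 31.
φ(4991) = 4991 · (1 − 1/7) · (1 − 1/23) · (1 − 1/31)
       = 4991 · 3960/4991 = 3960.

3960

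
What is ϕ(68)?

68 = 2**2 · 17.
φ(68) = 68 · (1 − 1/2) · (1 − 1/17)
       = 68 · 16/34 = 32.

32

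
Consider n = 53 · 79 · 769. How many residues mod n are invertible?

φ(53) = 53 − 1 = 52.
φ(79) = 79 − 1 = 78.
φ(769) = 769 − 1 = 768.
φ(3219803) = 52 × 78 × 768 = 3115008.

3115008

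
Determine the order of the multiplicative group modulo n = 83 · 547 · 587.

26236392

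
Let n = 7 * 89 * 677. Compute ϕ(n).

φ(421771) = 421771 · (1 − 1/7) · (1 − 1/89) · (1 − 1/677)
       = 421771 · 356928/421771 = 356928.

356928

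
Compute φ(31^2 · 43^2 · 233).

389662560

φ(31^2) = 31^1·(31−1) = 31·30 = 930.
φ(43^2) = 43^1·(43−1) = 43·42 = 1806.
φ(233) = 233 − 1 = 232.
Multiply: 930 · 1806 · 232 = 389662560.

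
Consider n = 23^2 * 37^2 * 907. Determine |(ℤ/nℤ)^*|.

610636752

φ(656850307) = 656850307 · (1 − 1/23) · (1 − 1/37) · (1 − 1/907)
       = 656850307 · 717552/771857 = 610636752.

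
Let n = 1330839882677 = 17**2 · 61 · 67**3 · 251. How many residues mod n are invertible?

φ(17^2) = 17^2 − 17^1 = 289 − 17 = 272.
φ(61) = 61 − 1 = 60.
φ(67^3) = 67^3 − 67^2 = 300763 − 4489 = 296274.
φ(251) = 251 − 1 = 250.
φ(1330839882677) = 272 × 60 × 296274 × 250 = 1208797920000.

1208797920000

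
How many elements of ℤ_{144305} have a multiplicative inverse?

144305 = 5 * 7^2 * 19 * 31.
φ(144305) = 144305 · (1 − 1/5) · (1 − 1/7) · (1 − 1/19) · (1 − 1/31)
       = 144305 · 12960/20615 = 90720.

90720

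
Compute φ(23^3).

φ(12167) = 12167 · (1 − 1/23)
       = 12167 · 22/23 = 11638.

11638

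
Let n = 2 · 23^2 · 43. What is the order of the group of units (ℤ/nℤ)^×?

φ(2) = 2 − 1 = 1.
φ(23^2) = 23^1·(23−1) = 23·22 = 506.
φ(43) = 43 − 1 = 42.
Multiply: 1 · 506 · 42 = 21252.

21252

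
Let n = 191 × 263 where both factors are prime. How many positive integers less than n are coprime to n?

49780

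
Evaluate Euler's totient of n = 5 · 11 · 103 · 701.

2856000

φ(5) = 5 − 1 = 4.
φ(11) = 11 − 1 = 10.
φ(103) = 103 − 1 = 102.
φ(701) = 701 − 1 = 700.
Since φ is multiplicative, φ(3971165) = 4 · 10 · 102 · 700 = 2856000.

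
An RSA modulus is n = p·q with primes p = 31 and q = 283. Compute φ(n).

8460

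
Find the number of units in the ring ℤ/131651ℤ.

First factor: 131651 = 13^2 · 19 · 41.
φ(13^2) = 13^1·(13−1) = 13·12 = 156.
φ(19) = 19 − 1 = 18.
φ(41) = 41 − 1 = 40.
Multiply: 156 · 18 · 40 = 112320.

112320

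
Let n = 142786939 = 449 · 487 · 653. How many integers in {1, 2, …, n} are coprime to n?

141958656

φ(142786939) = 142786939 · (1 − 1/449) · (1 − 1/487) · (1 − 1/653)
       = 142786939 · 141958656/142786939 = 141958656.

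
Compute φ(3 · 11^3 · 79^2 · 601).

8947224000

φ(3) = 3 − 1 = 2.
φ(11^3) = 11^2·(11−1) = 121·10 = 1210.
φ(79^2) = 79^1·(79−1) = 79·78 = 6162.
φ(601) = 601 − 1 = 600.
Since φ is multiplicative, φ(14977108113) = 2 · 1210 · 6162 · 600 = 8947224000.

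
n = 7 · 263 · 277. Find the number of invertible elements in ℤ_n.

φ(509957) = 509957 · (1 − 1/7) · (1 − 1/263) · (1 − 1/277)
       = 509957 · 433872/509957 = 433872.

433872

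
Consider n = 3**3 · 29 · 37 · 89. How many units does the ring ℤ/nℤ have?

1596672

φ(2578419) = 2578419 · (1 − 1/3) · (1 − 1/29) · (1 − 1/37) · (1 − 1/89)
       = 2578419 · 177408/286491 = 1596672.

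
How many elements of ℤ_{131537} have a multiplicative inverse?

99792

Prime factorization: 131537 = 7 × 19 × 23 × 43.
φ(131537) = 131537 · (1 − 1/7) · (1 − 1/19) · (1 − 1/23) · (1 − 1/43)
       = 131537 · 99792/131537 = 99792.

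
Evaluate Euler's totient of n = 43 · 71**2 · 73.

φ(15823699) = 15823699 · (1 − 1/43) · (1 − 1/71) · (1 − 1/73)
       = 15823699 · 211680/222869 = 15029280.

15029280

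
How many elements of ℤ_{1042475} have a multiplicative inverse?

665280

Prime factorization: 1042475 = 5^2 × 7^2 × 23 × 37.
φ(1042475) = 1042475 · (1 − 1/5) · (1 − 1/7) · (1 − 1/23) · (1 − 1/37)
       = 1042475 · 19008/29785 = 665280.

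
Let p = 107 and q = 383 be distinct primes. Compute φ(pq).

φ(n) = (p − 1)(q − 1) = (107−1)(383−1) = 106·382 = 40492.

40492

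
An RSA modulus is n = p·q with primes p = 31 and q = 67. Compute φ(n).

φ(pq) = (p−1)(q−1) = 30 · 66 = 1980.

1980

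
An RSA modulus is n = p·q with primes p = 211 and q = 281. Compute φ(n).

58800

φ(pq) = (p−1)(q−1) = 210 · 280 = 58800.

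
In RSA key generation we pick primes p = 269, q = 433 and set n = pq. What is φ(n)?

115776

φ(pq) = (p−1)(q−1) = 268 · 432 = 115776.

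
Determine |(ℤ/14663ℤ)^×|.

14663 = 11 × 31 × 43.
φ(11) = 11 − 1 = 10.
φ(31) = 31 − 1 = 30.
φ(43) = 43 − 1 = 42.
φ(14663) = 10 × 30 × 42 = 12600.

12600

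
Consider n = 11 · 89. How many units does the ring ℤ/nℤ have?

880

φ(979) = 979 · (1 − 1/11) · (1 − 1/89)
       = 979 · 880/979 = 880.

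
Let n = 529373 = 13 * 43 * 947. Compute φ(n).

φ(529373) = 529373 · (1 − 1/13) · (1 − 1/43) · (1 − 1/947)
       = 529373 · 476784/529373 = 476784.

476784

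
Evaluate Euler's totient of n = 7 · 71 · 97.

40320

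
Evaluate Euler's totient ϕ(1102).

Factor 1102: 1102 = 2 * 19 * 29.
φ(1102) = 1102 · (1 − 1/2) · (1 − 1/19) · (1 − 1/29)
       = 1102 · 504/1102 = 504.

504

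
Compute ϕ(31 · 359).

φ(31) = 31 − 1 = 30.
φ(359) = 359 − 1 = 358.
Since φ is multiplicative, φ(11129) = 30 · 358 = 10740.

10740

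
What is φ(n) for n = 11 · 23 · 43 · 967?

8925840

φ(10519993) = 10519993 · (1 − 1/11) · (1 − 1/23) · (1 − 1/43) · (1 − 1/967)
       = 10519993 · 8925840/10519993 = 8925840.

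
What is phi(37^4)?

φ(1874161) = 1874161 · (1 − 1/37)
       = 1874161 · 36/37 = 1823508.

1823508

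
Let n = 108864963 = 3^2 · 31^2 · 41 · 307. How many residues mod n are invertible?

68299200

φ(108864963) = 108864963 · (1 − 1/3) · (1 − 1/31) · (1 − 1/41) · (1 − 1/307)
       = 108864963 · 734400/1170591 = 68299200.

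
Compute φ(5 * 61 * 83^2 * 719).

1172809920

φ(1510723255) = 1510723255 · (1 − 1/5) · (1 − 1/61) · (1 − 1/83) · (1 − 1/719)
       = 1510723255 · 14130240/18201485 = 1172809920.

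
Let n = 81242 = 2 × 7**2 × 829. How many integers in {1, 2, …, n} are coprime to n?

34776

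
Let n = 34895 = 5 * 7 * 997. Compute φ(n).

23904

φ(34895) = 34895 · (1 − 1/5) · (1 − 1/7) · (1 − 1/997)
       = 34895 · 23904/34895 = 23904.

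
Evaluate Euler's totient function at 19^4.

123462

φ(130321) = 130321 · (1 − 1/19)
       = 130321 · 18/19 = 123462.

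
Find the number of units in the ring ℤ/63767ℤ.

Factor 63767: 63767 = 11^2 · 17 · 31.
φ(11^2) = 11^2 − 11^1 = 121 − 11 = 110.
φ(17) = 17 − 1 = 16.
φ(31) = 31 − 1 = 30.
Since φ is multiplicative, φ(63767) = 110 · 16 · 30 = 52800.

52800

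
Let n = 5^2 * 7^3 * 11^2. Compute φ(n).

646800

φ(5^2) = 5^1·(5−1) = 5·4 = 20.
φ(7^3) = 7^3 − 7^2 = 343 − 49 = 294.
φ(11^2) = 11^1·(11−1) = 11·10 = 110.
Since φ is multiplicative, φ(1037575) = 20 · 294 · 110 = 646800.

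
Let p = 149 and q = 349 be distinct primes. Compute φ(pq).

φ(n) = (p − 1)(q − 1) = (149−1)(349−1) = 148·348 = 51504.

51504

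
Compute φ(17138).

7200

17138 = 2 × 11 × 19 × 41.
φ(2) = 2 − 1 = 1.
φ(11) = 11 − 1 = 10.
φ(19) = 19 − 1 = 18.
φ(41) = 41 − 1 = 40.
Since φ is multiplicative, φ(17138) = 1 · 10 · 18 · 40 = 7200.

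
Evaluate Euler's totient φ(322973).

322973 = 7 * 29 * 37 * 43.
φ(322973) = 322973 · (1 − 1/7) · (1 − 1/29) · (1 − 1/37) · (1 − 1/43)
       = 322973 · 254016/322973 = 254016.

254016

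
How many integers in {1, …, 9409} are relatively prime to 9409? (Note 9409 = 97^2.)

φ(9409) = 9409 · (1 − 1/97)
       = 9409 · 96/97 = 9312.

9312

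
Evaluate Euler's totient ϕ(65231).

65231 = 37 · 41 · 43.
φ(37) = 37 − 1 = 36.
φ(41) = 41 − 1 = 40.
φ(43) = 43 − 1 = 42.
Multiply: 36 · 40 · 42 = 60480.

60480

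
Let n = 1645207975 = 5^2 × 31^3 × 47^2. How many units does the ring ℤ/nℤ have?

φ(5^2) = 5^2 − 5^1 = 25 − 5 = 20.
φ(31^3) = 31^3 − 31^2 = 29791 − 961 = 28830.
φ(47^2) = 47^1·(47−1) = 47·46 = 2162.
Multiply: 20 · 28830 · 2162 = 1246609200.

1246609200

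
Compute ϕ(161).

132

161 = 7 * 23.
φ(161) = 161 · (1 − 1/7) · (1 − 1/23)
       = 161 · 132/161 = 132.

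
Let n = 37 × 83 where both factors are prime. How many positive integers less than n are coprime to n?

For distinct primes, φ(pq) = (p−1)(q−1) = 36 × 82 = 2952.

2952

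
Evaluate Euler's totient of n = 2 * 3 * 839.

1676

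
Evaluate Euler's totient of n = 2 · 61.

φ(122) = 122 · (1 − 1/2) · (1 − 1/61)
       = 122 · 60/122 = 60.

60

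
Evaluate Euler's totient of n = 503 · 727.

364452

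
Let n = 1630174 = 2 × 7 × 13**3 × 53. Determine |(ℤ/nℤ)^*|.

632736

φ(1630174) = 1630174 · (1 − 1/2) · (1 − 1/7) · (1 − 1/13) · (1 − 1/53)
       = 1630174 · 3744/9646 = 632736.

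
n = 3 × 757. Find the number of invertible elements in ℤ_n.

1512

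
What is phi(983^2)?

φ(983^2) = 983^2 − 983^1 = 966289 − 983 = 965306.

965306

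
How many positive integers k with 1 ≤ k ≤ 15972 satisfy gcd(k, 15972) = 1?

4840

First factor: 15972 = 2^2 × 3 × 11^3.
φ(15972) = 15972 · (1 − 1/2) · (1 − 1/3) · (1 − 1/11)
       = 15972 · 20/66 = 4840.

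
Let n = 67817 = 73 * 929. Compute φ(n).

φ(67817) = 67817 · (1 − 1/73) · (1 − 1/929)
       = 67817 · 66816/67817 = 66816.

66816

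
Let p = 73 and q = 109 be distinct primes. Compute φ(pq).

7776

φ(n) = (p − 1)(q − 1) = (73−1)(109−1) = 72·108 = 7776.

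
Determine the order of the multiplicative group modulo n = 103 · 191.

φ(19673) = 19673 · (1 − 1/103) · (1 − 1/191)
       = 19673 · 19380/19673 = 19380.

19380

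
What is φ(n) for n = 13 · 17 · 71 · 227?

3037440

φ(3561857) = 3561857 · (1 − 1/13) · (1 − 1/17) · (1 − 1/71) · (1 − 1/227)
       = 3561857 · 3037440/3561857 = 3037440.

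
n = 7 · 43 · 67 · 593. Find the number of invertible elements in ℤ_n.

φ(7) = 7 − 1 = 6.
φ(43) = 43 − 1 = 42.
φ(67) = 67 − 1 = 66.
φ(593) = 593 − 1 = 592.
Since φ is multiplicative, φ(11959031) = 6 · 42 · 66 · 592 = 9846144.

9846144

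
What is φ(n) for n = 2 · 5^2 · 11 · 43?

8400

φ(2) = 2 − 1 = 1.
φ(5^2) = 5^2 − 5^1 = 25 − 5 = 20.
φ(11) = 11 − 1 = 10.
φ(43) = 43 − 1 = 42.
Multiply: 1 · 20 · 10 · 42 = 8400.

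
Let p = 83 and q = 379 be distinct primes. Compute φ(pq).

30996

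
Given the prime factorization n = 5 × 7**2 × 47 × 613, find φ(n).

4729536

φ(5) = 5 − 1 = 4.
φ(7^2) = 7^2 − 7^1 = 49 − 7 = 42.
φ(47) = 47 − 1 = 46.
φ(613) = 613 − 1 = 612.
Since φ is multiplicative, φ(7058695) = 4 · 42 · 46 · 612 = 4729536.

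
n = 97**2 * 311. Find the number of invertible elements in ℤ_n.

2886720

φ(97^2) = 97^2 − 97^1 = 9409 − 97 = 9312.
φ(311) = 311 − 1 = 310.
Since φ is multiplicative, φ(2926199) = 9312 · 310 = 2886720.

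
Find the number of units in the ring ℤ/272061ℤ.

Prime factorization: 272061 = 3^2 · 19 · 37 · 43.
φ(272061) = 272061 · (1 − 1/3) · (1 − 1/19) · (1 − 1/37) · (1 − 1/43)
       = 272061 · 54432/90687 = 163296.

163296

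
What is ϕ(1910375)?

1344000

Factor 1910375: 1910375 = 5^3 · 17 · 29 · 31.
φ(5^3) = 5^2·(5−1) = 25·4 = 100.
φ(17) = 17 − 1 = 16.
φ(29) = 29 − 1 = 28.
φ(31) = 31 − 1 = 30.
Multiply: 100 · 16 · 28 · 30 = 1344000.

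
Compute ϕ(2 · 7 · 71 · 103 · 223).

φ(2) = 2 − 1 = 1.
φ(7) = 7 − 1 = 6.
φ(71) = 71 − 1 = 70.
φ(103) = 103 − 1 = 102.
φ(223) = 223 − 1 = 222.
Multiply: 1 · 6 · 70 · 102 · 222 = 9510480.

9510480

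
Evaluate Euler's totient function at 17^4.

78608

φ(83521) = 83521 · (1 − 1/17)
       = 83521 · 16/17 = 78608.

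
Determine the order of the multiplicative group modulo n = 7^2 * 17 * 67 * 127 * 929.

5185990656

φ(7^2) = 7^2 − 7^1 = 49 − 7 = 42.
φ(17) = 17 − 1 = 16.
φ(67) = 67 − 1 = 66.
φ(127) = 127 − 1 = 126.
φ(929) = 929 − 1 = 928.
Multiply: 42 · 16 · 66 · 126 · 928 = 5185990656.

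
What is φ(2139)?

2139 = 3 * 23 * 31.
φ(2139) = 2139 · (1 − 1/3) · (1 − 1/23) · (1 − 1/31)
       = 2139 · 1320/2139 = 1320.

1320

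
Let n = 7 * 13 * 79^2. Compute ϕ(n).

443664

φ(567931) = 567931 · (1 − 1/7) · (1 − 1/13) · (1 − 1/79)
       = 567931 · 5616/7189 = 443664.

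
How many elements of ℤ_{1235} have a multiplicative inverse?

First factor: 1235 = 5 × 13 × 19.
φ(5) = 5 − 1 = 4.
φ(13) = 13 − 1 = 12.
φ(19) = 19 − 1 = 18.
Multiply: 4 · 12 · 18 = 864.

864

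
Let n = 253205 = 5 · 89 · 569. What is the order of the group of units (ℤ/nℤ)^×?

φ(253205) = 253205 · (1 − 1/5) · (1 − 1/89) · (1 − 1/569)
       = 253205 · 199936/253205 = 199936.

199936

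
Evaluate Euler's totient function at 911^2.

φ(911^2) = 911^2 − 911^1 = 829921 − 911 = 829010.

829010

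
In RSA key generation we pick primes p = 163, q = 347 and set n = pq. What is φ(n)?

φ(56561) = 56561 · (1 − 1/163) · (1 − 1/347)
       = 56561 · 56052/56561 = 56052.

56052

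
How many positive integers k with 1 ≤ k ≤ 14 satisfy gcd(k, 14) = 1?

First factor: 14 = 2 · 7.
φ(14) = 14 · (1 − 1/2) · (1 − 1/7)
       = 14 · 6/14 = 6.

6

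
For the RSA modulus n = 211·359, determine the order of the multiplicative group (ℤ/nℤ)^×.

75180

φ(75749) = 75749 · (1 − 1/211) · (1 − 1/359)
       = 75749 · 75180/75749 = 75180.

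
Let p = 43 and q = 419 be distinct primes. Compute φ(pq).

17556

φ(n) = (p − 1)(q − 1) = (43−1)(419−1) = 42·418 = 17556.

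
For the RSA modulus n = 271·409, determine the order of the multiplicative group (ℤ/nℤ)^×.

For distinct primes, φ(pq) = (p−1)(q−1) = 270 × 408 = 110160.

110160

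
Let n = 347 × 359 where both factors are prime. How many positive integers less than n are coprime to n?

123868

φ(n) = (p − 1)(q − 1) = (347−1)(359−1) = 346·358 = 123868.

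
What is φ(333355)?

221760

333355 = 5 · 11**2 · 19 · 29.
φ(5) = 5 − 1 = 4.
φ(11^2) = 11^2 − 11^1 = 121 − 11 = 110.
φ(19) = 19 − 1 = 18.
φ(29) = 29 − 1 = 28.
φ(333355) = 4 × 110 × 18 × 28 = 221760.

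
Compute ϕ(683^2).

465806

φ(466489) = 466489 · (1 − 1/683)
       = 466489 · 682/683 = 465806.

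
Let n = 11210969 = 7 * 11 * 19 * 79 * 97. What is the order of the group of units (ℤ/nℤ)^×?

φ(7) = 7 − 1 = 6.
φ(11) = 11 − 1 = 10.
φ(19) = 19 − 1 = 18.
φ(79) = 79 − 1 = 78.
φ(97) = 97 − 1 = 96.
Multiply: 6 · 10 · 18 · 78 · 96 = 8087040.

8087040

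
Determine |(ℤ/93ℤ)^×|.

Prime factorization: 93 = 3 · 31.
φ(3) = 3 − 1 = 2.
φ(31) = 31 − 1 = 30.
Since φ is multiplicative, φ(93) = 2 · 30 = 60.

60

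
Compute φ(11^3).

1210

φ(11^3) = 11^2·(11−1) = 121·10 = 1210.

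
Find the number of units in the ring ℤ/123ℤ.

123 = 3 · 41.
φ(123) = 123 · (1 − 1/3) · (1 − 1/41)
       = 123 · 80/123 = 80.

80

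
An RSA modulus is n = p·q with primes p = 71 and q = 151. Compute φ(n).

10500

φ(10721) = 10721 · (1 − 1/71) · (1 − 1/151)
       = 10721 · 10500/10721 = 10500.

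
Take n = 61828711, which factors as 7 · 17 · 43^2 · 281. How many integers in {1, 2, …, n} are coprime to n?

φ(61828711) = 61828711 · (1 − 1/7) · (1 − 1/17) · (1 − 1/43) · (1 − 1/281)
       = 61828711 · 1128960/1437877 = 48545280.

48545280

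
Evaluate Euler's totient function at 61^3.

φ(226981) = 226981 · (1 − 1/61)
       = 226981 · 60/61 = 223260.

223260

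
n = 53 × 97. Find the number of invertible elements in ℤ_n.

φ(53) = 53 − 1 = 52.
φ(97) = 97 − 1 = 96.
Since φ is multiplicative, φ(5141) = 52 · 96 = 4992.

4992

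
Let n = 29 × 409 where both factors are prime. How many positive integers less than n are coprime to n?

For distinct primes, φ(pq) = (p−1)(q−1) = 28 × 408 = 11424.

11424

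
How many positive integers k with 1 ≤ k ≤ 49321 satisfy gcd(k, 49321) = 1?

45360

49321 = 31 * 37 * 43.
φ(31) = 31 − 1 = 30.
φ(37) = 37 − 1 = 36.
φ(43) = 43 − 1 = 42.
φ(49321) = 30 × 36 × 42 = 45360.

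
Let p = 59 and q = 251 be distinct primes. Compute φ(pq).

φ(pq) = (p−1)(q−1) = 58 · 250 = 14500.

14500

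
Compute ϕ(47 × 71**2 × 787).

179695320

φ(186461549) = 186461549 · (1 − 1/47) · (1 − 1/71) · (1 − 1/787)
       = 186461549 · 2530920/2626219 = 179695320.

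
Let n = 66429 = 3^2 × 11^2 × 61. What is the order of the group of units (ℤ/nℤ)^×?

φ(3^2) = 3^2 − 3^1 = 9 − 3 = 6.
φ(11^2) = 11^1·(11−1) = 11·10 = 110.
φ(61) = 61 − 1 = 60.
Since φ is multiplicative, φ(66429) = 6 · 110 · 60 = 39600.

39600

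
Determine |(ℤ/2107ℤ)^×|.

Prime factorization: 2107 = 7^2 × 43.
φ(2107) = 2107 · (1 − 1/7) · (1 − 1/43)
       = 2107 · 252/301 = 1764.

1764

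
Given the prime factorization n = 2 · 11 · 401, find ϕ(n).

φ(2) = 2 − 1 = 1.
φ(11) = 11 − 1 = 10.
φ(401) = 401 − 1 = 400.
φ(8822) = 1 × 10 × 400 = 4000.

4000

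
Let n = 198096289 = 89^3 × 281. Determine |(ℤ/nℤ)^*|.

195173440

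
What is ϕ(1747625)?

1200000

First factor: 1747625 = 5**3 · 11 · 31 · 41.
φ(5^3) = 5^3 − 5^2 = 125 − 25 = 100.
φ(11) = 11 − 1 = 10.
φ(31) = 31 − 1 = 30.
φ(41) = 41 − 1 = 40.
Since φ is multiplicative, φ(1747625) = 100 · 10 · 30 · 40 = 1200000.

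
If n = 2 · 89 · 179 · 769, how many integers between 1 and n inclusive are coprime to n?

12029952

φ(24501878) = 24501878 · (1 − 1/2) · (1 − 1/89) · (1 − 1/179) · (1 − 1/769)
       = 24501878 · 12029952/24501878 = 12029952.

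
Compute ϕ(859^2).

737022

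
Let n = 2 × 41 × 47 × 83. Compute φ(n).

φ(2) = 2 − 1 = 1.
φ(41) = 41 − 1 = 40.
φ(47) = 47 − 1 = 46.
φ(83) = 83 − 1 = 82.
Since φ is multiplicative, φ(319882) = 1 · 40 · 46 · 82 = 150880.

150880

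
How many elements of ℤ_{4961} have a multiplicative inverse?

First factor: 4961 = 11^2 · 41.
φ(11^2) = 11^2 − 11^1 = 121 − 11 = 110.
φ(41) = 41 − 1 = 40.
φ(4961) = 110 × 40 = 4400.

4400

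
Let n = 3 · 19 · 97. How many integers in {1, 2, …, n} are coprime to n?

3456

φ(5529) = 5529 · (1 − 1/3) · (1 − 1/19) · (1 − 1/97)
       = 5529 · 3456/5529 = 3456.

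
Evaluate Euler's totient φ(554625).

Factor 554625: 554625 = 3**2 · 5**3 · 17 · 29.
φ(554625) = 554625 · (1 − 1/3) · (1 − 1/5) · (1 − 1/17) · (1 − 1/29)
       = 554625 · 3584/7395 = 268800.

268800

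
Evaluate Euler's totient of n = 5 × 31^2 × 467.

1733520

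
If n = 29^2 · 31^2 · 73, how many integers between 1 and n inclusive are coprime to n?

54371520

φ(58998673) = 58998673 · (1 − 1/29) · (1 − 1/31) · (1 − 1/73)
       = 58998673 · 60480/65627 = 54371520.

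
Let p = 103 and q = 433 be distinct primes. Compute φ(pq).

44064

φ(n) = (p − 1)(q − 1) = (103−1)(433−1) = 102·432 = 44064.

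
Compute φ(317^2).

φ(317^2) = 317^1·(317−1) = 317·316 = 100172.

100172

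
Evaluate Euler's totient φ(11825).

First factor: 11825 = 5^2 * 11 * 43.
φ(5^2) = 5^2 − 5^1 = 25 − 5 = 20.
φ(11) = 11 − 1 = 10.
φ(43) = 43 − 1 = 42.
Since φ is multiplicative, φ(11825) = 20 · 10 · 42 = 8400.

8400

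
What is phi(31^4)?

φ(31^4) = 31^4 − 31^3 = 923521 − 29791 = 893730.

893730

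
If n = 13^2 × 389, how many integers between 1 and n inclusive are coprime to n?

60528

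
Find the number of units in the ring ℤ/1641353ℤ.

1270080

1641353 = 7^2 · 19 · 41 · 43.
φ(1641353) = 1641353 · (1 − 1/7) · (1 − 1/19) · (1 − 1/41) · (1 − 1/43)
       = 1641353 · 181440/234479 = 1270080.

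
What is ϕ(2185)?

First factor: 2185 = 5 · 19 · 23.
φ(5) = 5 − 1 = 4.
φ(19) = 19 − 1 = 18.
φ(23) = 23 − 1 = 22.
φ(2185) = 4 × 18 × 22 = 1584.

1584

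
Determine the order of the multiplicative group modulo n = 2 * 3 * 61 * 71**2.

596400

φ(2) = 2 − 1 = 1.
φ(3) = 3 − 1 = 2.
φ(61) = 61 − 1 = 60.
φ(71^2) = 71^2 − 71^1 = 5041 − 71 = 4970.
Multiply: 1 · 2 · 60 · 4970 = 596400.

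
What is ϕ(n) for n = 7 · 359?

φ(2513) = 2513 · (1 − 1/7) · (1 − 1/359)
       = 2513 · 2148/2513 = 2148.

2148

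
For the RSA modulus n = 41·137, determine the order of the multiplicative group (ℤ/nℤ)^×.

For distinct primes, φ(pq) = (p−1)(q−1) = 40 × 136 = 5440.

5440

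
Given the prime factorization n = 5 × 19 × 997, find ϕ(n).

71712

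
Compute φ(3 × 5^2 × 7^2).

φ(3675) = 3675 · (1 − 1/3) · (1 − 1/5) · (1 − 1/7)
       = 3675 · 48/105 = 1680.

1680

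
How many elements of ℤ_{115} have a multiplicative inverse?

88

Prime factorization: 115 = 5 * 23.
φ(5) = 5 − 1 = 4.
φ(23) = 23 − 1 = 22.
Since φ is multiplicative, φ(115) = 4 · 22 = 88.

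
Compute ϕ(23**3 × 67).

768108

φ(815189) = 815189 · (1 − 1/23) · (1 − 1/67)
       = 815189 · 1452/1541 = 768108.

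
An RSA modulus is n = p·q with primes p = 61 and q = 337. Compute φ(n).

20160

φ(20557) = 20557 · (1 − 1/61) · (1 − 1/337)
       = 20557 · 20160/20557 = 20160.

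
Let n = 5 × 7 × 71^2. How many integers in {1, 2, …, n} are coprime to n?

φ(5) = 5 − 1 = 4.
φ(7) = 7 − 1 = 6.
φ(71^2) = 71^2 − 71^1 = 5041 − 71 = 4970.
Since φ is multiplicative, φ(176435) = 4 · 6 · 4970 = 119280.

119280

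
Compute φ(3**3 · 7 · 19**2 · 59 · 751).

φ(3^3) = 3^2·(3−1) = 9·2 = 18.
φ(7) = 7 − 1 = 6.
φ(19^2) = 19^1·(19−1) = 19·18 = 342.
φ(59) = 59 − 1 = 58.
φ(751) = 751 − 1 = 750.
Multiply: 18 · 6 · 342 · 58 · 750 = 1606716000.

1606716000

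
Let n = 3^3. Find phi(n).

φ(3^3) = 3^3 − 3^2 = 27 − 9 = 18.

18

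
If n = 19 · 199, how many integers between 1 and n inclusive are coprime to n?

3564

φ(3781) = 3781 · (1 − 1/19) · (1 − 1/199)
       = 3781 · 3564/3781 = 3564.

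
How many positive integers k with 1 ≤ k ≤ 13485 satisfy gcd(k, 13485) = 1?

6720

Prime factorization: 13485 = 3 × 5 × 29 × 31.
φ(3) = 3 − 1 = 2.
φ(5) = 5 − 1 = 4.
φ(29) = 29 − 1 = 28.
φ(31) = 31 − 1 = 30.
Multiply: 2 · 4 · 28 · 30 = 6720.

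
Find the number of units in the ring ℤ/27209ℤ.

20592

Factor 27209: 27209 = 7 × 13^2 × 23.
φ(27209) = 27209 · (1 − 1/7) · (1 − 1/13) · (1 − 1/23)
       = 27209 · 1584/2093 = 20592.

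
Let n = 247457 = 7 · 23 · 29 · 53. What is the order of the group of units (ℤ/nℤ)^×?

φ(247457) = 247457 · (1 − 1/7) · (1 − 1/23) · (1 − 1/29) · (1 − 1/53)
       = 247457 · 192192/247457 = 192192.

192192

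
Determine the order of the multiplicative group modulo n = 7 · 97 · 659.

379008

φ(447461) = 447461 · (1 − 1/7) · (1 − 1/97) · (1 − 1/659)
       = 447461 · 379008/447461 = 379008.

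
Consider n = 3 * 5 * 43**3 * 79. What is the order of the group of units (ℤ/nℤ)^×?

φ(3) = 3 − 1 = 2.
φ(5) = 5 − 1 = 4.
φ(43^3) = 43^2·(43−1) = 1849·42 = 77658.
φ(79) = 79 − 1 = 78.
Multiply: 2 · 4 · 77658 · 78 = 48458592.

48458592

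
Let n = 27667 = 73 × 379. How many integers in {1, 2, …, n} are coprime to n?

27216

φ(73) = 73 − 1 = 72.
φ(379) = 379 − 1 = 378.
φ(27667) = 72 × 378 = 27216.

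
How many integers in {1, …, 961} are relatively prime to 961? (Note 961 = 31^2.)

930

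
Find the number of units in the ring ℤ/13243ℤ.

11520

Factor 13243: 13243 = 17 · 19 · 41.
φ(13243) = 13243 · (1 − 1/17) · (1 − 1/19) · (1 − 1/41)
       = 13243 · 11520/13243 = 11520.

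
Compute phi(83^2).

6806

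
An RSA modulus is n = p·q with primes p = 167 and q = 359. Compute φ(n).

59428

φ(59953) = 59953 · (1 − 1/167) · (1 − 1/359)
       = 59953 · 59428/59953 = 59428.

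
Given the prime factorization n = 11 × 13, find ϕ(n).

φ(143) = 143 · (1 − 1/11) · (1 − 1/13)
       = 143 · 120/143 = 120.

120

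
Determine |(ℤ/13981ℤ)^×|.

13981 = 11 * 31 * 41.
φ(13981) = 13981 · (1 − 1/11) · (1 − 1/31) · (1 − 1/41)
       = 13981 · 12000/13981 = 12000.

12000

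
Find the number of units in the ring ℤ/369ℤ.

240

369 = 3^2 · 41.
φ(3^2) = 3^1·(3−1) = 3·2 = 6.
φ(41) = 41 − 1 = 40.
Multiply: 6 · 40 = 240.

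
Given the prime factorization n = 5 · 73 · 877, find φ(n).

252288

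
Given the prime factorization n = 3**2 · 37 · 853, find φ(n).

φ(284049) = 284049 · (1 − 1/3) · (1 − 1/37) · (1 − 1/853)
       = 284049 · 61344/94683 = 184032.

184032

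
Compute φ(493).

448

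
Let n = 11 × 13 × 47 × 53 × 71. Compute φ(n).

20092800

φ(25291123) = 25291123 · (1 − 1/11) · (1 − 1/13) · (1 − 1/47) · (1 − 1/53) · (1 − 1/71)
       = 25291123 · 20092800/25291123 = 20092800.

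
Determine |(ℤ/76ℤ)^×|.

36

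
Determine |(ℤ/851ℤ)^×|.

792

851 = 23 · 37.
φ(851) = 851 · (1 − 1/23) · (1 − 1/37)
       = 851 · 792/851 = 792.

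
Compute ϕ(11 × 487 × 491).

φ(2630287) = 2630287 · (1 − 1/11) · (1 − 1/487) · (1 − 1/491)
       = 2630287 · 2381400/2630287 = 2381400.

2381400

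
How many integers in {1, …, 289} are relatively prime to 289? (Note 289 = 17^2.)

φ(289) = 289 · (1 − 1/17)
       = 289 · 16/17 = 272.

272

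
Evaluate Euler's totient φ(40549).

36960

Factor 40549: 40549 = 23 · 41 · 43.
φ(40549) = 40549 · (1 − 1/23) · (1 − 1/41) · (1 − 1/43)
       = 40549 · 36960/40549 = 36960.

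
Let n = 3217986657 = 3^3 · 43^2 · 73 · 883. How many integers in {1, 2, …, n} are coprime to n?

2064388032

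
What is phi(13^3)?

φ(2197) = 2197 · (1 − 1/13)
       = 2197 · 12/13 = 2028.

2028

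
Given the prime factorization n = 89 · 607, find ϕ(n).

φ(89) = 89 − 1 = 88.
φ(607) = 607 − 1 = 606.
φ(54023) = 88 × 606 = 53328.

53328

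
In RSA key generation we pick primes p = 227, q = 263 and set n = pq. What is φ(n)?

59212

φ(pq) = (p−1)(q−1) = 226 · 262 = 59212.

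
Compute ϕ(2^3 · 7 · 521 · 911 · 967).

10970668800

φ(25702217912) = 25702217912 · (1 − 1/2) · (1 − 1/7) · (1 − 1/521) · (1 − 1/911) · (1 − 1/967)
       = 25702217912 · 2742667200/6425554478 = 10970668800.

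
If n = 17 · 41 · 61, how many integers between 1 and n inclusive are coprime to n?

38400

φ(17) = 17 − 1 = 16.
φ(41) = 41 − 1 = 40.
φ(61) = 61 − 1 = 60.
φ(42517) = 16 × 40 × 60 = 38400.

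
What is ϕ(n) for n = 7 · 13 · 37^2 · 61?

5754240

φ(7) = 7 − 1 = 6.
φ(13) = 13 − 1 = 12.
φ(37^2) = 37^2 − 37^1 = 1369 − 37 = 1332.
φ(61) = 61 − 1 = 60.
Since φ is multiplicative, φ(7599319) = 6 · 12 · 1332 · 60 = 5754240.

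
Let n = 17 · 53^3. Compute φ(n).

2337088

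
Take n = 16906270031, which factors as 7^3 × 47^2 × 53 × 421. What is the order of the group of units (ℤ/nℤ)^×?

φ(16906270031) = 16906270031 · (1 − 1/7) · (1 − 1/47) · (1 − 1/53) · (1 − 1/421)
       = 16906270031 · 6027840/7340977 = 13882115520.

13882115520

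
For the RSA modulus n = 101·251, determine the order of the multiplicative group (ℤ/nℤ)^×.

25000

For distinct primes, φ(pq) = (p−1)(q−1) = 100 × 250 = 25000.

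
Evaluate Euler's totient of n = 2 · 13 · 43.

φ(2) = 2 − 1 = 1.
φ(13) = 13 − 1 = 12.
φ(43) = 43 − 1 = 42.
φ(1118) = 1 × 12 × 42 = 504.

504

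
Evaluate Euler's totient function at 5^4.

500

φ(5^4) = 5^4 − 5^3 = 625 − 125 = 500.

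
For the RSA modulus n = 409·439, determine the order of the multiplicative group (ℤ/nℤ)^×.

φ(n) = (p − 1)(q − 1) = (409−1)(439−1) = 408·438 = 178704.

178704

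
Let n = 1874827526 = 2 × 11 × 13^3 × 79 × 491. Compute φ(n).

775101600

φ(1874827526) = 1874827526 · (1 − 1/2) · (1 − 1/11) · (1 − 1/13) · (1 − 1/79) · (1 − 1/491)
       = 1874827526 · 4586400/11093654 = 775101600.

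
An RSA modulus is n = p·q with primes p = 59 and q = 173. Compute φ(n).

φ(n) = (p − 1)(q − 1) = (59−1)(173−1) = 58·172 = 9976.

9976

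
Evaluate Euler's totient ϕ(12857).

First factor: 12857 = 13 · 23 · 43.
φ(13) = 13 − 1 = 12.
φ(23) = 23 − 1 = 22.
φ(43) = 43 − 1 = 42.
Since φ is multiplicative, φ(12857) = 12 · 22 · 42 = 11088.

11088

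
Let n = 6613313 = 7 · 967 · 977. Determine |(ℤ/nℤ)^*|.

φ(6613313) = 6613313 · (1 − 1/7) · (1 − 1/967) · (1 − 1/977)
       = 6613313 · 5656896/6613313 = 5656896.

5656896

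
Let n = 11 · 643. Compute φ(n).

6420

φ(7073) = 7073 · (1 − 1/11) · (1 − 1/643)
       = 7073 · 6420/7073 = 6420.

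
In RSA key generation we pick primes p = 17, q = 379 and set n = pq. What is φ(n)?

6048

φ(6443) = 6443 · (1 − 1/17) · (1 − 1/379)
       = 6443 · 6048/6443 = 6048.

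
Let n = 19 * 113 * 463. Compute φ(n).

931392

φ(19) = 19 − 1 = 18.
φ(113) = 113 − 1 = 112.
φ(463) = 463 − 1 = 462.
Since φ is multiplicative, φ(994061) = 18 · 112 · 462 = 931392.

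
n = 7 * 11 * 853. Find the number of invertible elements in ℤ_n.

51120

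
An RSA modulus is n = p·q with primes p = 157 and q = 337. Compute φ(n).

φ(pq) = (p−1)(q−1) = 156 · 336 = 52416.

52416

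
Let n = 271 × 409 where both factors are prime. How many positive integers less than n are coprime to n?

110160

φ(n) = (p − 1)(q − 1) = (271−1)(409−1) = 270·408 = 110160.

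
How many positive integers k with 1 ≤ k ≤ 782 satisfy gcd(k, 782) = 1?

352

782 = 2 · 17 · 23.
φ(2) = 2 − 1 = 1.
φ(17) = 17 − 1 = 16.
φ(23) = 23 − 1 = 22.
φ(782) = 1 × 16 × 22 = 352.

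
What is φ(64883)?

47520

Factor 64883: 64883 = 7 · 13 · 23 · 31.
φ(64883) = 64883 · (1 − 1/7) · (1 − 1/13) · (1 − 1/23) · (1 − 1/31)
       = 64883 · 47520/64883 = 47520.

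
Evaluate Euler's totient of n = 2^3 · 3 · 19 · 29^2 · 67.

7717248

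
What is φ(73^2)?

φ(5329) = 5329 · (1 − 1/73)
       = 5329 · 72/73 = 5256.

5256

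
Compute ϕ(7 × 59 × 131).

45240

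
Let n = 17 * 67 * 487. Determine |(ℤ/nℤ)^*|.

513216

φ(554693) = 554693 · (1 − 1/17) · (1 − 1/67) · (1 − 1/487)
       = 554693 · 513216/554693 = 513216.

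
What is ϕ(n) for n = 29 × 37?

φ(29) = 29 − 1 = 28.
φ(37) = 37 − 1 = 36.
Since φ is multiplicative, φ(1073) = 28 · 36 = 1008.

1008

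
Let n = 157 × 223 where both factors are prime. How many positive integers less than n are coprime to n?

34632

φ(n) = (p − 1)(q − 1) = (157−1)(223−1) = 156·222 = 34632.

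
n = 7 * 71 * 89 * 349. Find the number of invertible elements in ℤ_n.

12862080

φ(7) = 7 − 1 = 6.
φ(71) = 71 − 1 = 70.
φ(89) = 89 − 1 = 88.
φ(349) = 349 − 1 = 348.
Multiply: 6 · 70 · 88 · 348 = 12862080.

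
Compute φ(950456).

Factor 950456: 950456 = 2^3 · 13^2 · 19 · 37.
φ(2^3) = 2^3 − 2^2 = 8 − 4 = 4.
φ(13^2) = 13^1·(13−1) = 13·12 = 156.
φ(19) = 19 − 1 = 18.
φ(37) = 37 − 1 = 36.
Since φ is multiplicative, φ(950456) = 4 · 156 · 18 · 36 = 404352.

404352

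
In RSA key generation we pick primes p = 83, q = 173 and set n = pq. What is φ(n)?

14104

For distinct primes, φ(pq) = (p−1)(q−1) = 82 × 172 = 14104.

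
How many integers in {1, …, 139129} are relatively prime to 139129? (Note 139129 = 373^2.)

φ(139129) = 139129 · (1 − 1/373)
       = 139129 · 372/373 = 138756.

138756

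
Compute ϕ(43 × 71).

φ(43) = 43 − 1 = 42.
φ(71) = 71 − 1 = 70.
Since φ is multiplicative, φ(3053) = 42 · 70 = 2940.

2940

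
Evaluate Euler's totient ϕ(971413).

846720

Factor 971413: 971413 = 19 · 29 · 41 · 43.
φ(971413) = 971413 · (1 − 1/19) · (1 − 1/29) · (1 − 1/41) · (1 − 1/43)
       = 971413 · 846720/971413 = 846720.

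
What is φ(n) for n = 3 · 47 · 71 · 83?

φ(3) = 3 − 1 = 2.
φ(47) = 47 − 1 = 46.
φ(71) = 71 − 1 = 70.
φ(83) = 83 − 1 = 82.
Since φ is multiplicative, φ(830913) = 2 · 46 · 70 · 82 = 528080.

528080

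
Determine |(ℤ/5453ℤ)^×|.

4320

Prime factorization: 5453 = 7 * 19 * 41.
φ(5453) = 5453 · (1 − 1/7) · (1 − 1/19) · (1 − 1/41)
       = 5453 · 4320/5453 = 4320.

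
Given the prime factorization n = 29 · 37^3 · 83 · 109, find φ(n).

12220854912

φ(29) = 29 − 1 = 28.
φ(37^3) = 37^2·(37−1) = 1369·36 = 49284.
φ(83) = 83 − 1 = 82.
φ(109) = 109 − 1 = 108.
Since φ is multiplicative, φ(13289473039) = 28 · 49284 · 82 · 108 = 12220854912.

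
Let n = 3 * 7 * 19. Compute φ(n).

φ(3) = 3 − 1 = 2.
φ(7) = 7 − 1 = 6.
φ(19) = 19 − 1 = 18.
Multiply: 2 · 6 · 18 = 216.

216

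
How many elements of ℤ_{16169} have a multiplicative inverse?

14256

16169 = 19 * 23 * 37.
φ(19) = 19 − 1 = 18.
φ(23) = 23 − 1 = 22.
φ(37) = 37 − 1 = 36.
φ(16169) = 18 × 22 × 36 = 14256.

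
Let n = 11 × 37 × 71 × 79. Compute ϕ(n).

φ(2282863) = 2282863 · (1 − 1/11) · (1 − 1/37) · (1 − 1/71) · (1 − 1/79)
       = 2282863 · 1965600/2282863 = 1965600.

1965600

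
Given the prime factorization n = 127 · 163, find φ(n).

φ(20701) = 20701 · (1 − 1/127) · (1 − 1/163)
       = 20701 · 20412/20701 = 20412.

20412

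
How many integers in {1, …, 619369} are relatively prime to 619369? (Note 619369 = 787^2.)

φ(787^2) = 787^2 − 787^1 = 619369 − 787 = 618582.

618582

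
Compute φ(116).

56

First factor: 116 = 2**2 · 29.
φ(116) = 116 · (1 − 1/2) · (1 − 1/29)
       = 116 · 28/58 = 56.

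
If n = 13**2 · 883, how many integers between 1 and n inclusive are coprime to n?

137592

φ(149227) = 149227 · (1 − 1/13) · (1 − 1/883)
       = 149227 · 10584/11479 = 137592.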